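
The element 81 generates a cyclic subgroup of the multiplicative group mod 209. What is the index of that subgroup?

The order of 81 must divide φ(209) = φ(11·19) = (11−1)·(19−1) = 10·18 = 180 = 2^2 · 3^2 · 5.
Divisors of 180: 1, 2, 3, 4, 5, 6, 9, 10, 12, 15, 18, 20, 30, 36, 45, 60, 90, 180.
Evaluate successive powers at the divisors of 180:
81^1 ≡ 81
81^2 ≡ 82
81^3 ≡ 163
81^4 ≡ 36
81^5 ≡ 199
81^6 ≡ 26
81^9 ≡ 58
81^10 ≡ 100
81^12 ≡ 49
81^15 ≡ 45
81^18 ≡ 20
81^20 ≡ 177
81^30 ≡ 144
81^36 ≡ 191
81^45 ≡ 1
So ord_209(81) = 45, hence |⟨81⟩| = 45.
[(Z/209Z)^× : ⟨81⟩] = 180/45 = 4.

4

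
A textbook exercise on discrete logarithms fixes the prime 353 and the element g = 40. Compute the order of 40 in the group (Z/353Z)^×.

Since 40 ∈ (Z/353Z)^×, its order divides φ(353) = 353 − 1 = 352 = 2^5 · 11.
Divisors of 352: 1, 2, 4, 8, 11, 16, 22, 32, 44, 88, 176, 352.
Compute 40^d (mod 353) for the divisors d until we hit 1:
40^1 ≡ 40
40^2 ≡ 188
40^4 ≡ 44
40^8 ≡ 171
40^11 ≡ 294
40^16 ≡ 295
40^22 ≡ 304
40^32 ≡ 187
40^44 ≡ 283
40^88 ≡ 311
40^176 ≡ 352
40^352 ≡ 1
Hence ord(40) = 352.

352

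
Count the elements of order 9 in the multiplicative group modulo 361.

φ(361) = φ(19^2) = 19·(19−1) = 342 = 2 · 3^2 · 19.
(Z/361Z)^× is cyclic (|G| = 342); a cyclic group of order m has exactly φ(d) elements of each order d | m, and none otherwise.
9 = 3^2 divides 342, and φ(9) = 6.

6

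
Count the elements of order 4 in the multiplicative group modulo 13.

2

φ(13) = 13 − 1 = 12 = 2^2 · 3.
In a cyclic group of order 12, there are φ(d) elements of order d for each divisor d of 12, and zero for non-divisors.
4 = 2^2 divides 12, and φ(4) = 2.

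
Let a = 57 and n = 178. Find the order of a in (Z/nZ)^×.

The order of 57 must divide φ(178) = φ(2)·φ(89) = 1·88 = 88 = 2^3 · 11.
Divisors of 88: 1, 2, 4, 8, 11, 22, 44, 88.
Test each divisor d:
57^1 ≡ 57
57^2 ≡ 45
57^4 ≡ 67
57^8 ≡ 39
57^11 ≡ 177
57^22 ≡ 1
The smallest such exponent is 22, so the order of 57 is 22.

22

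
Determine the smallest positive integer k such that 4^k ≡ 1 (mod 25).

10

By Lagrange's theorem, ord_25(4) divides φ(25) = φ(5^2) = 5·(5−1) = 20 = 2^2 · 5.
Divisors of 20: 1, 2, 4, 5, 10, 20.
Evaluate successive powers at the divisors of 20:
4^1 ≡ 4 (mod 25)
4^2 ≡ 16 (mod 25)
4^4 ≡ 6 (mod 25)
4^5 ≡ 24 (mod 25)
4^10 ≡ 1 (mod 25) ✓
Hence ord(4) = 10.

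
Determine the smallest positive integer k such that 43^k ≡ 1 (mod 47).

46

By Lagrange's theorem, ord_47(43) divides φ(47) = 47 − 1 = 46 = 2 · 23.
Divisors of 46: 1, 2, 23, 46.
Compute 43^d (mod 47) for the divisors d until we hit 1:
43^1 ≡ 43 (mod 47)
43^2 ≡ 16 (mod 47)
43^23 ≡ 46 (mod 47)
43^46 ≡ 1 (mod 47) ✓
So ord_47(43) = 46.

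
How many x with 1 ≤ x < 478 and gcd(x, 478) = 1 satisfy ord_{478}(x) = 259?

0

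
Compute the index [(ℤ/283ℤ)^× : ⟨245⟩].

Since 245 ∈ (Z/283Z)^×, its order divides φ(283) = 283 − 1 = 282 = 2 · 3 · 47.
Divisors of 282: 1, 2, 3, 6, 47, 94, 141, 282.
Compute 245^d (mod 283) for the divisors d until we hit 1:
245^1 ≡ 245
245^2 ≡ 29
245^3 ≡ 30
245^6 ≡ 51
245^47 ≡ 282
245^94 ≡ 1
Thus |⟨245⟩| = ord(245) = 94.
[(Z/283Z)^× : ⟨245⟩] = 282/94 = 3.

3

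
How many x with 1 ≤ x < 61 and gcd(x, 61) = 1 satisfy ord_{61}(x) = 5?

φ(61) = 61 − 1 = 60 = 2^2 · 3 · 5.
(Z/61Z)^× is cyclic (|G| = 60); a cyclic group of order m has exactly φ(d) elements of each order d | m, and none otherwise.
5 | 60, and φ(5) = 5 − 1 = 4.

4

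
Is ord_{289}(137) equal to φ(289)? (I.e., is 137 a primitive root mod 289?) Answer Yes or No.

No

φ(289) = φ(17^2) = 17·(17−1) = 272 = 2^4 · 17.
137 is a primitive root mod 289 iff 137^(φ(289)/q) ≢ 1 for every prime q | φ(289), i.e. q ∈ {2, 17}.
137^136 ≡ 1 (mod 289)  [q = 2: ≡ 1 ✗]
137^16 ≡ 154 (mod 289)  [q = 17: ≢ 1 ✓]
Since 137^136 ≡ 1, the order of 137 divides 136 < 272, so 137 is not a primitive root.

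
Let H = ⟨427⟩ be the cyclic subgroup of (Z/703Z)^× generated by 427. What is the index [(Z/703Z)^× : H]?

18

Since 427 ∈ (Z/703Z)^×, its order divides φ(703) = φ(19·37) = (19−1)·(37−1) = 18·36 = 648 = 2^3 · 3^4.
Divisors of 648: 1, 2, 3, 4, 6, 8, 9, 12, 18, 24, 27, 36, 54, 72, 81, 108, 162, 216, 324, 648.
Evaluate successive powers at the divisors of 648:
427^1 ≡ 427 (mod 703)
427^2 ≡ 252 (mod 703)
427^3 ≡ 45 (mod 703)
427^4 ≡ 234 (mod 703)
427^6 ≡ 619 (mod 703)
427^8 ≡ 625 (mod 703)
427^9 ≡ 438 (mod 703)
427^12 ≡ 26 (mod 703)
427^18 ≡ 628 (mod 703)
427^24 ≡ 676 (mod 703)
427^27 ≡ 191 (mod 703)
427^36 ≡ 1 (mod 703) ✓
So ord_703(427) = 36, hence |⟨427⟩| = 36.
The index is φ(703) / ord(427) = 648 / 36 = 18.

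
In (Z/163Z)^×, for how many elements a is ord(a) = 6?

2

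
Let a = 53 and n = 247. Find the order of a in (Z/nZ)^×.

ord(53) | φ(247) = φ(13·19) = (13−1)·(19−1) = 12·18 = 216 = 2^3 · 3^3.
Divisors of 216: 1, 2, 3, 4, 6, 8, 9, 12, 18, 24, 27, 36, 54, 72, 108, 216.
Test each divisor d:
53^1 ≡ 53 (mod 247)
53^2 ≡ 92 (mod 247)
53^3 ≡ 183 (mod 247)
53^4 ≡ 66 (mod 247)
53^6 ≡ 144 (mod 247)
53^8 ≡ 157 (mod 247)
53^9 ≡ 170 (mod 247)
53^12 ≡ 235 (mod 247)
53^18 ≡ 1 (mod 247) ✓
Hence ord(53) = 18.

18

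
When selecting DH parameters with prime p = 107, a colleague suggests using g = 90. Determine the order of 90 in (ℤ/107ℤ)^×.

53

Since 90 ∈ (Z/107Z)^×, its order divides φ(107) = 107 − 1 = 106 = 2 · 53.
Divisors of 106: 1, 2, 53, 106.
Check 90^d mod 107 for each divisor in increasing order:
90^1 ≡ 90
90^2 ≡ 75
90^53 ≡ 1
The smallest such exponent is 53, so the order of 90 is 53.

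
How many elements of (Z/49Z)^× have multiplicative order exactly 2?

φ(49) = φ(7^2) = 7·(7−1) = 42 = 2 · 3 · 7.
Since (Z/49Z)^× is cyclic of order 42, the number of elements of order d is φ(d) when d | 42 and 0 otherwise.
2 | 42, and φ(2) = 2 − 1 = 1.

1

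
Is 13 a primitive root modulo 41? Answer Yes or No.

Yes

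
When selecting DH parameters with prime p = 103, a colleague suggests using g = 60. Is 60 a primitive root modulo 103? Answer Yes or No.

No

φ(103) = 103 − 1 = 102 = 2 · 3 · 17.
Test 60^(102/q) mod 103 for each prime factor q of 102:
60^51 ≡ 1 (mod 103)  [q = 2: ≡ 1 ✗]
60^34 ≡ 46 (mod 103)  [q = 3: ≢ 1 ✓]
60^6 ≡ 81 (mod 103)  [q = 17: ≢ 1 ✓]
Since 60^51 ≡ 1, the order of 60 divides 51 < 102, so 60 is not a primitive root.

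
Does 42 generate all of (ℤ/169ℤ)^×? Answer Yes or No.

No

φ(169) = φ(13^2) = 13·(13−1) = 156 = 2^2 · 3 · 13.
Test 42^(156/q) mod 169 for each prime factor q of 156:
42^78 ≡ 1 (mod 169)  [q = 2: ≡ 1 ✗]
42^52 ≡ 146 (mod 169)  [q = 3: ≢ 1 ✓]
42^12 ≡ 92 (mod 169)  [q = 13: ≢ 1 ✓]
Since 42^78 ≡ 1, the order of 42 divides 78 < 156, so 42 is not a primitive root.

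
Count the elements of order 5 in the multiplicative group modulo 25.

4

φ(25) = φ(5^2) = 5·(5−1) = 20 = 2^2 · 5.
Since (Z/25Z)^× is cyclic of order 20, the number of elements of order d is φ(d) when d | 20 and 0 otherwise.
5 | 20, and φ(5) = 5 − 1 = 4.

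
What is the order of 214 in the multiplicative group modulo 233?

The order of 214 must divide φ(233) = 233 − 1 = 232 = 2^3 · 29.
Divisors of 232: 1, 2, 4, 8, 29, 58, 116, 232.
Evaluate successive powers at the divisors of 232:
214^1 ≡ 214 (mod 233)
214^2 ≡ 128 (mod 233)
214^4 ≡ 74 (mod 233)
214^8 ≡ 117 (mod 233)
214^29 ≡ 232 (mod 233)
214^58 ≡ 1 (mod 233) ✓
The smallest such exponent is 58, so the order of 214 is 58.

58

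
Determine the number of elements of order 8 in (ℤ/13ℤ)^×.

0

φ(13) = 13 − 1 = 12 = 2^2 · 3.
(Z/13Z)^× is cyclic (|G| = 12); a cyclic group of order m has exactly φ(d) elements of each order d | m, and none otherwise.
Here 12 is not a multiple of 8, so there are no elements of order 8.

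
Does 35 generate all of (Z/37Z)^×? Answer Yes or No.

φ(37) = 37 − 1 = 36 = 2^2 · 3^2.
Test 35^(36/q) mod 37 for each prime factor q of 36:
35^18 ≡ 36 (mod 37)  [q = 2: ≢ 1 ✓]
35^12 ≡ 26 (mod 37)  [q = 3: ≢ 1 ✓]
Every test exponent gives a nontrivial residue, hence 35 generates the full group.

Yes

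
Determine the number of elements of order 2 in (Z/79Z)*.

1

φ(79) = 79 − 1 = 78 = 2 · 3 · 13.
(Z/79Z)^× is cyclic (|G| = 78); a cyclic group of order m has exactly φ(d) elements of each order d | m, and none otherwise.
2 | 78, and φ(2) = 2 − 1 = 1.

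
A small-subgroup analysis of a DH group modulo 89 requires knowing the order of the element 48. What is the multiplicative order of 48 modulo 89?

Since 48 ∈ (Z/89Z)^×, its order divides φ(89) = 89 − 1 = 88 = 2^3 · 11.
Divisors of 88: 1, 2, 4, 8, 11, 22, 44, 88.
Test each divisor d:
48^1 ≡ 48
48^2 ≡ 79
48^4 ≡ 11
48^8 ≡ 32
48^11 ≡ 37
48^22 ≡ 34
48^44 ≡ 88
48^88 ≡ 1
Therefore the multiplicative order of 48 modulo 89 is 88.

88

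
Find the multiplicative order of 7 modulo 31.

ord(7) | φ(31) = 31 − 1 = 30 = 2 · 3 · 5.
Divisors of 30: 1, 2, 3, 5, 6, 10, 15, 30.
Test each divisor d:
7^1 ≡ 7 (mod 31)
7^2 ≡ 18 (mod 31)
7^3 ≡ 2 (mod 31)
7^5 ≡ 5 (mod 31)
7^6 ≡ 4 (mod 31)
7^10 ≡ 25 (mod 31)
7^15 ≡ 1 (mod 31) ✓
Therefore the multiplicative order of 7 modulo 31 is 15.

15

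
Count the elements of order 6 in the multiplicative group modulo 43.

2

φ(43) = 43 − 1 = 42 = 2 · 3 · 7.
Since (Z/43Z)^× is cyclic of order 42, the number of elements of order d is φ(d) when d | 42 and 0 otherwise.
6 = 2 · 3 divides 42, and φ(6) = 2.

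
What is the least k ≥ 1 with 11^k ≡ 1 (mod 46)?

By Lagrange's theorem, ord_46(11) divides φ(46) = φ(2)·φ(23) = 1·22 = 22 = 2 · 11.
Divisors of 22: 1, 2, 11, 22.
Evaluate successive powers at the divisors of 22:
11^1 ≡ 11 (mod 46)
11^2 ≡ 29 (mod 46)
11^11 ≡ 45 (mod 46)
11^22 ≡ 1 (mod 46) ✓
Hence ord(11) = 22.

22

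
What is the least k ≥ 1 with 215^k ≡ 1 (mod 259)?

The order of 215 must divide φ(259) = φ(7·37) = (7−1)·(37−1) = 6·36 = 216 = 2^3 · 3^3.
Divisors of 216: 1, 2, 3, 4, 6, 8, 9, 12, 18, 24, 27, 36, 54, 72, 108, 216.
Test each divisor d:
215^1 ≡ 215
215^2 ≡ 123
215^3 ≡ 27
215^4 ≡ 107
215^6 ≡ 211
215^8 ≡ 53
215^9 ≡ 258
215^12 ≡ 232
215^18 ≡ 1
Therefore the multiplicative order of 215 modulo 259 is 18.

18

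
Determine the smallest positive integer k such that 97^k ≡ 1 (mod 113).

14

The order of 97 must divide φ(113) = 113 − 1 = 112 = 2^4 · 7.
Divisors of 112: 1, 2, 4, 7, 8, 14, 16, 28, 56, 112.
Test each divisor d:
97^1 ≡ 97 (mod 113)
97^2 ≡ 30 (mod 113)
97^4 ≡ 109 (mod 113)
97^7 ≡ 112 (mod 113)
97^8 ≡ 16 (mod 113)
97^14 ≡ 1 (mod 113) ✓
Hence ord(97) = 14.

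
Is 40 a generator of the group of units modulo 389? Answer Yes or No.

Yes

φ(389) = 389 − 1 = 388 = 2^2 · 97.
It suffices to check that the order of 40 is not a proper divisor of 388: compute 40^(388/q) for q ∈ {2, 97}.
40^194 ≡ 388 (mod 389)  [q = 2: ≢ 1 ✓]
40^4 ≡ 380 (mod 389)  [q = 97: ≢ 1 ✓]
None equal 1, so ord_389(40) = 388: 40 is a primitive root.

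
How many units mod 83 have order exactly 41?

40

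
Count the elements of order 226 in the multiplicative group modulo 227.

φ(227) = 227 − 1 = 226 = 2 · 113.
(Z/227Z)^× is cyclic (|G| = 226); a cyclic group of order m has exactly φ(d) elements of each order d | m, and none otherwise.
226 = 2 · 113 divides 226, and φ(226) = 112.

112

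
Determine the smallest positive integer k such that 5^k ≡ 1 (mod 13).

4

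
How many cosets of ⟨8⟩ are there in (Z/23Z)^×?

Since 8 ∈ (Z/23Z)^×, its order divides φ(23) = 23 − 1 = 22 = 2 · 11.
Divisors of 22: 1, 2, 11, 22.
Test each divisor d:
8^1 ≡ 8
8^2 ≡ 18
8^11 ≡ 1
Thus |⟨8⟩| = ord(8) = 11.
Index = |(Z/23Z)^×| / |⟨8⟩| = 22 / 11 = 2.

2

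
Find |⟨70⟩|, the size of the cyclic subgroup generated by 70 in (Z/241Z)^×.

Since 70 ∈ (Z/241Z)^×, its order divides φ(241) = 241 − 1 = 240 = 2^4 · 3 · 5.
Divisors of 240: 1, 2, 3, 4, 5, 6, 8, 10, 12, 15, 16, 20, 24, 30, 40, 48, 60, 80, 120, 240.
Evaluate successive powers at the divisors of 240:
70^1 ≡ 70
70^2 ≡ 80
70^3 ≡ 57
70^4 ≡ 134
70^5 ≡ 222
70^6 ≡ 116
70^8 ≡ 122
70^10 ≡ 120
70^12 ≡ 201
70^15 ≡ 130
70^16 ≡ 183
70^20 ≡ 181
70^24 ≡ 154
70^30 ≡ 30
70^40 ≡ 226
70^48 ≡ 98
70^60 ≡ 177
70^80 ≡ 225
70^120 ≡ 240
70^240 ≡ 1
Therefore the multiplicative order of 70 modulo 241 is 240.

240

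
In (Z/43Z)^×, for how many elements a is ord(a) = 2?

1

φ(43) = 43 − 1 = 42 = 2 · 3 · 7.
(Z/43Z)^× is cyclic (|G| = 42); a cyclic group of order m has exactly φ(d) elements of each order d | m, and none otherwise.
2 | 42, and φ(2) = 2 − 1 = 1.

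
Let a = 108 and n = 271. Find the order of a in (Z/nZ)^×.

The order of 108 must divide φ(271) = 271 − 1 = 270 = 2 · 3^3 · 5.
Divisors of 270: 1, 2, 3, 5, 6, 9, 10, 15, 18, 27, 30, 45, 54, 90, 135, 270.
Check 108^d mod 271 for each divisor in increasing order:
108^1 ≡ 108
108^2 ≡ 11
108^3 ≡ 104
108^5 ≡ 60
108^6 ≡ 247
108^9 ≡ 214
108^10 ≡ 77
108^15 ≡ 13
108^18 ≡ 268
108^27 ≡ 171
108^30 ≡ 169
108^45 ≡ 29
108^54 ≡ 244
108^90 ≡ 28
108^135 ≡ 270
108^270 ≡ 1
So ord_271(108) = 270.

270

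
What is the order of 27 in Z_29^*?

By Lagrange's theorem, ord_29(27) divides φ(29) = 29 − 1 = 28 = 2^2 · 7.
Divisors of 28: 1, 2, 4, 7, 14, 28.
Compute 27^d (mod 29) for the divisors d until we hit 1:
27^1 ≡ 27 (mod 29)
27^2 ≡ 4 (mod 29)
27^4 ≡ 16 (mod 29)
27^7 ≡ 17 (mod 29)
27^14 ≡ 28 (mod 29)
27^28 ≡ 1 (mod 29) ✓
The smallest such exponent is 28, so the order of 27 is 28.

28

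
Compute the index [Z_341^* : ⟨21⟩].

10

The order of 21 must divide φ(341) = φ(11·31) = (11−1)·(31−1) = 10·30 = 300 = 2^2 · 3 · 5^2.
Divisors of 300: 1, 2, 3, 4, 5, 6, 10, 12, 15, 20, 25, 30, 50, 60, 75, 100, 150, 300.
Test each divisor d:
21^1 ≡ 21 (mod 341)
21^2 ≡ 100 (mod 341)
21^3 ≡ 54 (mod 341)
21^4 ≡ 111 (mod 341)
21^5 ≡ 285 (mod 341)
21^6 ≡ 188 (mod 341)
21^10 ≡ 67 (mod 341)
21^12 ≡ 221 (mod 341)
21^15 ≡ 340 (mod 341)
21^20 ≡ 56 (mod 341)
21^25 ≡ 274 (mod 341)
21^30 ≡ 1 (mod 341) ✓
So ord_341(21) = 30, hence |⟨21⟩| = 30.
[(Z/341Z)^× : ⟨21⟩] = 300/30 = 10.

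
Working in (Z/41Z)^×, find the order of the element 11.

The order of 11 must divide φ(41) = 41 − 1 = 40 = 2^3 · 5.
Divisors of 40: 1, 2, 4, 5, 8, 10, 20, 40.
Compute 11^d (mod 41) for the divisors d until we hit 1:
11^1 ≡ 11
11^2 ≡ 39
11^4 ≡ 4
11^5 ≡ 3
11^8 ≡ 16
11^10 ≡ 9
11^20 ≡ 40
11^40 ≡ 1
So ord_41(11) = 40.

40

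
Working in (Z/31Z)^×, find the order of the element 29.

Since 29 ∈ (Z/31Z)^×, its order divides φ(31) = 31 − 1 = 30 = 2 · 3 · 5.
Divisors of 30: 1, 2, 3, 5, 6, 10, 15, 30.
Check 29^d mod 31 for each divisor in increasing order:
29^1 ≡ 29 (mod 31)
29^2 ≡ 4 (mod 31)
29^3 ≡ 23 (mod 31)
29^5 ≡ 30 (mod 31)
29^6 ≡ 2 (mod 31)
29^10 ≡ 1 (mod 31) ✓
The smallest such exponent is 10, so the order of 29 is 10.

10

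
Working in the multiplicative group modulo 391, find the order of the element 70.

8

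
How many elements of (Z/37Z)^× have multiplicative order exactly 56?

φ(37) = 37 − 1 = 36 = 2^2 · 3^2.
In a cyclic group of order 36, there are φ(d) elements of order d for each divisor d of 36, and zero for non-divisors.
Here 36 is not a multiple of 56, so there are no elements of order 56.

0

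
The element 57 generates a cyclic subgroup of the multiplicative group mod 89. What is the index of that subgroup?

4

ord(57) | φ(89) = 89 − 1 = 88 = 2^3 · 11.
Divisors of 88: 1, 2, 4, 8, 11, 22, 44, 88.
Test each divisor d:
57^1 ≡ 57 (mod 89)
57^2 ≡ 45 (mod 89)
57^4 ≡ 67 (mod 89)
57^8 ≡ 39 (mod 89)
57^11 ≡ 88 (mod 89)
57^22 ≡ 1 (mod 89) ✓
The order of 57 is 22, so the subgroup it generates has 22 elements.
Index = |(Z/89Z)^×| / |⟨57⟩| = 88 / 22 = 4.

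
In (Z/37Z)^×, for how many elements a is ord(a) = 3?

2

φ(37) = 37 − 1 = 36 = 2^2 · 3^2.
(Z/37Z)^× is cyclic (|G| = 36); a cyclic group of order m has exactly φ(d) elements of each order d | m, and none otherwise.
3 | 36, and φ(3) = 3 − 1 = 2.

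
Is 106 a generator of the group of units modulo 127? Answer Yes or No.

Yes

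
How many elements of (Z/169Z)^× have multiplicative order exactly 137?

0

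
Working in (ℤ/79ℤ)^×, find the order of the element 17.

Since 17 ∈ (Z/79Z)^×, its order divides φ(79) = 79 − 1 = 78 = 2 · 3 · 13.
Divisors of 78: 1, 2, 3, 6, 13, 26, 39, 78.
Check 17^d mod 79 for each divisor in increasing order:
17^1 ≡ 17
17^2 ≡ 52
17^3 ≡ 15
17^6 ≡ 67
17^13 ≡ 78
17^26 ≡ 1
So ord_79(17) = 26.

26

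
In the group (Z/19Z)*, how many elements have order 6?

2

φ(19) = 19 − 1 = 18 = 2 · 3^2.
(Z/19Z)^× is cyclic (|G| = 18); a cyclic group of order m has exactly φ(d) elements of each order d | m, and none otherwise.
6 = 2 · 3 divides 18, and φ(6) = 2.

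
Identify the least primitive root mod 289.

3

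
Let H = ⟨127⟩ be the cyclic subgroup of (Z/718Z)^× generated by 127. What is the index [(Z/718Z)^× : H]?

2

ord(127) | φ(718) = φ(2)·φ(359) = 1·358 = 358 = 2 · 179.
Divisors of 358: 1, 2, 179, 358.
Check 127^d mod 718 for each divisor in increasing order:
127^1 ≡ 127 (mod 718)
127^2 ≡ 333 (mod 718)
127^179 ≡ 1 (mod 718) ✓
So ord_718(127) = 179, hence |⟨127⟩| = 179.
[(Z/718Z)^× : ⟨127⟩] = 358/179 = 2.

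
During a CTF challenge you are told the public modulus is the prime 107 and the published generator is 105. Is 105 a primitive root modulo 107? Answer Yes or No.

No

φ(107) = 107 − 1 = 106 = 2 · 53.
It suffices to check that the order of 105 is not a proper divisor of 106: compute 105^(106/q) for q ∈ {2, 53}.
105^53 ≡ 1 (mod 107)  [q = 2: ≡ 1 ✗]
105^2 ≡ 4 (mod 107)  [q = 53: ≢ 1 ✓]
The check at q = 2 fails, so 105 generates a proper subgroup.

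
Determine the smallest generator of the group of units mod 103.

5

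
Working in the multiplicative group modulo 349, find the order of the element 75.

58

Since 75 ∈ (Z/349Z)^×, its order divides φ(349) = 349 − 1 = 348 = 2^2 · 3 · 29.
Divisors of 348: 1, 2, 3, 4, 6, 12, 29, 58, 87, 116, 174, 348.
Compute 75^d (mod 349) for the divisors d until we hit 1:
75^1 ≡ 75 (mod 349)
75^2 ≡ 41 (mod 349)
75^3 ≡ 283 (mod 349)
75^4 ≡ 285 (mod 349)
75^6 ≡ 168 (mod 349)
75^12 ≡ 304 (mod 349)
75^29 ≡ 348 (mod 349)
75^58 ≡ 1 (mod 349) ✓
The smallest such exponent is 58, so the order of 75 is 58.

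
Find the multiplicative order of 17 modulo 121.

110

The order of 17 must divide φ(121) = φ(11^2) = 11·(11−1) = 110 = 2 · 5 · 11.
Divisors of 110: 1, 2, 5, 10, 11, 22, 55, 110.
Compute 17^d (mod 121) for the divisors d until we hit 1:
17^1 ≡ 17
17^2 ≡ 47
17^5 ≡ 43
17^10 ≡ 34
17^11 ≡ 94
17^22 ≡ 3
17^55 ≡ 120
17^110 ≡ 1
Therefore the multiplicative order of 17 modulo 121 is 110.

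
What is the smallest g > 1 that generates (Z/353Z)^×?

φ(353) = 353 − 1 = 352 = 2^5 · 11.
g is a primitive root iff g^(352/q) ≢ 1 (mod 353) for each prime q ∈ {2, 11}.
g = 2: 2^176 ≡ 1 — hits 1, so not a primitive root.
g = 3: 3^176 ≡ 352; 3^32 ≡ 140 — none is 1, so 3 is a primitive root.
Hence the least primitive root of 353 is 3.

3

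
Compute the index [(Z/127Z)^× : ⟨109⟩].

1

ord(109) | φ(127) = 127 − 1 = 126 = 2 · 3^2 · 7.
Divisors of 126: 1, 2, 3, 6, 7, 9, 14, 18, 21, 42, 63, 126.
Check 109^d mod 127 for each divisor in increasing order:
109^1 ≡ 109 (mod 127)
109^2 ≡ 70 (mod 127)
109^3 ≡ 10 (mod 127)
109^6 ≡ 100 (mod 127)
109^7 ≡ 105 (mod 127)
109^9 ≡ 111 (mod 127)
109^14 ≡ 103 (mod 127)
109^18 ≡ 2 (mod 127)
109^21 ≡ 20 (mod 127)
109^42 ≡ 19 (mod 127)
109^63 ≡ 126 (mod 127)
109^126 ≡ 1 (mod 127) ✓
Thus |⟨109⟩| = ord(109) = 126.
The index is φ(127) / ord(109) = 126 / 126 = 1.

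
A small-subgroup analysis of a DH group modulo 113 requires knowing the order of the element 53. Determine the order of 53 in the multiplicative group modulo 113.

28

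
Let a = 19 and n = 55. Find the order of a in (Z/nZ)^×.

10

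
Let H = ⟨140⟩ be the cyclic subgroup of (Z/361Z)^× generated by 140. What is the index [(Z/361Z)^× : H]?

6

ord(140) | φ(361) = φ(19^2) = 19·(19−1) = 342 = 2 · 3^2 · 19.
Divisors of 342: 1, 2, 3, 6, 9, 18, 19, 38, 57, 114, 171, 342.
Compute 140^d (mod 361) for the divisors d until we hit 1:
140^1 ≡ 140 (mod 361)
140^2 ≡ 106 (mod 361)
140^3 ≡ 39 (mod 361)
140^6 ≡ 77 (mod 361)
140^9 ≡ 115 (mod 361)
140^18 ≡ 229 (mod 361)
140^19 ≡ 292 (mod 361)
140^38 ≡ 68 (mod 361)
140^57 ≡ 1 (mod 361) ✓
Thus |⟨140⟩| = ord(140) = 57.
Index = |(Z/361Z)^×| / |⟨140⟩| = 342 / 57 = 6.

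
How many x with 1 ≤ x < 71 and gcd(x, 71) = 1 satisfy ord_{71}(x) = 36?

φ(71) = 71 − 1 = 70 = 2 · 5 · 7.
Since (Z/71Z)^× is cyclic of order 70, the number of elements of order d is φ(d) when d | 70 and 0 otherwise.
Here 70 is not a multiple of 36, so there are no elements of order 36.

0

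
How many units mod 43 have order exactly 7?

6

φ(43) = 43 − 1 = 42 = 2 · 3 · 7.
(Z/43Z)^× is cyclic (|G| = 42); a cyclic group of order m has exactly φ(d) elements of each order d | m, and none otherwise.
7 | 42, and φ(7) = 7 − 1 = 6.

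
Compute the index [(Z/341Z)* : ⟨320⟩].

20

ord(320) | φ(341) = φ(11·31) = (11−1)·(31−1) = 10·30 = 300 = 2^2 · 3 · 5^2.
Divisors of 300: 1, 2, 3, 4, 5, 6, 10, 12, 15, 20, 25, 30, 50, 60, 75, 100, 150, 300.
Test each divisor d:
320^1 ≡ 320 (mod 341)
320^2 ≡ 100 (mod 341)
320^3 ≡ 287 (mod 341)
320^4 ≡ 111 (mod 341)
320^5 ≡ 56 (mod 341)
320^6 ≡ 188 (mod 341)
320^10 ≡ 67 (mod 341)
320^12 ≡ 221 (mod 341)
320^15 ≡ 1 (mod 341) ✓
Thus |⟨320⟩| = ord(320) = 15.
The index is φ(341) / ord(320) = 300 / 15 = 20.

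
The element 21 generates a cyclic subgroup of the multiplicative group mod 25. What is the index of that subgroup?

Since 21 ∈ (Z/25Z)^×, its order divides φ(25) = φ(5^2) = 5·(5−1) = 20 = 2^2 · 5.
Divisors of 20: 1, 2, 4, 5, 10, 20.
Check 21^d mod 25 for each divisor in increasing order:
21^1 ≡ 21 (mod 25)
21^2 ≡ 16 (mod 25)
21^4 ≡ 6 (mod 25)
21^5 ≡ 1 (mod 25) ✓
So ord_25(21) = 5, hence |⟨21⟩| = 5.
[(Z/25Z)^× : ⟨21⟩] = 20/5 = 4.

4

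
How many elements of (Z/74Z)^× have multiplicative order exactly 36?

12

φ(74) = φ(2)·φ(37) = 1·36 = 36 = 2^2 · 3^2.
(Z/74Z)^× is cyclic (|G| = 36); a cyclic group of order m has exactly φ(d) elements of each order d | m, and none otherwise.
36 = 2^2 · 3^2 divides 36, and φ(36) = 12.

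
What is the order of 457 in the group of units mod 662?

ord(457) | φ(662) = φ(2)·φ(331) = 1·330 = 330 = 2 · 3 · 5 · 11.
Divisors of 330: 1, 2, 3, 5, 6, 10, 11, 15, 22, 30, 33, 55, 66, 110, 165, 330.
Compute 457^d (mod 662) for the divisors d until we hit 1:
457^1 ≡ 457
457^2 ≡ 319
457^3 ≡ 143
457^5 ≡ 601
457^6 ≡ 589
457^10 ≡ 411
457^11 ≡ 481
457^15 ≡ 85
457^22 ≡ 323
457^30 ≡ 605
457^33 ≡ 455
457^55 ≡ 1
So ord_662(457) = 55.

55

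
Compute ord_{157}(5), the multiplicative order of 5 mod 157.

ord(5) | φ(157) = 157 − 1 = 156 = 2^2 · 3 · 13.
Divisors of 156: 1, 2, 3, 4, 6, 12, 13, 26, 39, 52, 78, 156.
Test each divisor d:
5^1 ≡ 5 (mod 157)
5^2 ≡ 25 (mod 157)
5^3 ≡ 125 (mod 157)
5^4 ≡ 154 (mod 157)
5^6 ≡ 82 (mod 157)
5^12 ≡ 130 (mod 157)
5^13 ≡ 22 (mod 157)
5^26 ≡ 13 (mod 157)
5^39 ≡ 129 (mod 157)
5^52 ≡ 12 (mod 157)
5^78 ≡ 156 (mod 157)
5^156 ≡ 1 (mod 157) ✓
The smallest such exponent is 156, so the order of 5 is 156.

156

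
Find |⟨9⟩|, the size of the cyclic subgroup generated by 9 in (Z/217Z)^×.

15

By Lagrange's theorem, ord_217(9) divides φ(217) = φ(7·31) = (7−1)·(31−1) = 6·30 = 180 = 2^2 · 3^2 · 5.
Divisors of 180: 1, 2, 3, 4, 5, 6, 9, 10, 12, 15, 18, 20, 30, 36, 45, 60, 90, 180.
Compute 9^d (mod 217) for the divisors d until we hit 1:
9^1 ≡ 9
9^2 ≡ 81
9^3 ≡ 78
9^4 ≡ 51
9^5 ≡ 25
9^6 ≡ 8
9^9 ≡ 190
9^10 ≡ 191
9^12 ≡ 64
9^15 ≡ 1
Therefore the multiplicative order of 9 modulo 217 is 15.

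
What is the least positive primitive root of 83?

φ(83) = 83 − 1 = 82 = 2 · 41.
g is a primitive root iff g^(82/q) ≢ 1 (mod 83) for each prime q ∈ {2, 41}.
g = 2: 2^41 ≡ 82; 2^2 ≡ 4 — none is 1, so 2 is a primitive root.
The smallest primitive root modulo 83 is 2.

2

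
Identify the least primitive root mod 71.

7

φ(71) = 71 − 1 = 70 = 2 · 5 · 7.
g is a primitive root iff g^(70/q) ≢ 1 (mod 71) for each prime q ∈ {2, 5, 7}.
g = 2: 2^35 ≡ 1 — hits 1, so not a primitive root.
g = 3: 3^35 ≡ 1 — hits 1, so not a primitive root.
g = 4: 4^35 ≡ 1 — hits 1, so not a primitive root.
g = 5: 5^35 ≡ 1 — hits 1, so not a primitive root.
g = 6: 6^35 ≡ 1 — hits 1, so not a primitive root.
g = 7: 7^35 ≡ 70; 7^14 ≡ 54; 7^10 ≡ 45 — none is 1, so 7 is a primitive root.
The smallest primitive root modulo 71 is 7.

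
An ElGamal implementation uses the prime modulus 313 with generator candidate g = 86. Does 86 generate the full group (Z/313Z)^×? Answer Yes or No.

φ(313) = 313 − 1 = 312 = 2^3 · 3 · 13.
An element g generates (Z/313Z)^× iff g^(312/q) ≢ 1 (mod 313) for each prime q ∈ {2, 3, 13}.
86^156 ≡ 312 (mod 313)  [q = 2: ≢ 1 ✓]
86^104 ≡ 98 (mod 313)  [q = 3: ≢ 1 ✓]
86^24 ≡ 103 (mod 313)  [q = 13: ≢ 1 ✓]
All checks pass, so 86 has order 312 and is a primitive root modulo 313.

Yes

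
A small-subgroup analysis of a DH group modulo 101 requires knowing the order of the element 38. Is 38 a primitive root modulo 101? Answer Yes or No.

φ(101) = 101 − 1 = 100 = 2^2 · 5^2.
It suffices to check that the order of 38 is not a proper divisor of 100: compute 38^(100/q) for q ∈ {2, 5}.
38^50 ≡ 100 (mod 101)  [q = 2: ≢ 1 ✓]
38^20 ≡ 36 (mod 101)  [q = 5: ≢ 1 ✓]
None equal 1, so ord_101(38) = 100: 38 is a primitive root.

Yes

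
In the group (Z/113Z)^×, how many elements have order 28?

12

φ(113) = 113 − 1 = 112 = 2^4 · 7.
Since (Z/113Z)^× is cyclic of order 112, the number of elements of order d is φ(d) when d | 112 and 0 otherwise.
28 = 2^2 · 7 divides 112, and φ(28) = 12.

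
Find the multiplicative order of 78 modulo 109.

ord(78) | φ(109) = 109 − 1 = 108 = 2^2 · 3^3.
Divisors of 108: 1, 2, 3, 4, 6, 9, 12, 18, 27, 36, 54, 108.
Check 78^d mod 109 for each divisor in increasing order:
78^1 ≡ 78 (mod 109)
78^2 ≡ 89 (mod 109)
78^3 ≡ 75 (mod 109)
78^4 ≡ 73 (mod 109)
78^6 ≡ 66 (mod 109)
78^9 ≡ 45 (mod 109)
78^12 ≡ 105 (mod 109)
78^18 ≡ 63 (mod 109)
78^27 ≡ 1 (mod 109) ✓
The smallest such exponent is 27, so the order of 78 is 27.

27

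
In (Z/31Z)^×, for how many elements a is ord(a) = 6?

φ(31) = 31 − 1 = 30 = 2 · 3 · 5.
(Z/31Z)^× is cyclic (|G| = 30); a cyclic group of order m has exactly φ(d) elements of each order d | m, and none otherwise.
6 = 2 · 3 divides 30, and φ(6) = 2.

2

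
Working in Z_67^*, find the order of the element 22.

11

ord(22) | φ(67) = 67 − 1 = 66 = 2 · 3 · 11.
Divisors of 66: 1, 2, 3, 6, 11, 22, 33, 66.
Compute 22^d (mod 67) for the divisors d until we hit 1:
22^1 ≡ 22
22^2 ≡ 15
22^3 ≡ 62
22^6 ≡ 25
22^11 ≡ 1
Hence ord(22) = 11.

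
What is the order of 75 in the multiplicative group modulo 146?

The order of 75 must divide φ(146) = φ(2)·φ(73) = 1·72 = 72 = 2^3 · 3^2.
Divisors of 72: 1, 2, 3, 4, 6, 8, 9, 12, 18, 24, 36, 72.
Check 75^d mod 146 for each divisor in increasing order:
75^1 ≡ 75 (mod 146)
75^2 ≡ 77 (mod 146)
75^3 ≡ 81 (mod 146)
75^4 ≡ 89 (mod 146)
75^6 ≡ 137 (mod 146)
75^8 ≡ 37 (mod 146)
75^9 ≡ 1 (mod 146) ✓
So ord_146(75) = 9.

9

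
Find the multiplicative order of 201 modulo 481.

36

The order of 201 must divide φ(481) = φ(13·37) = (13−1)·(37−1) = 12·36 = 432 = 2^4 · 3^3.
Divisors of 432: 1, 2, 3, 4, 6, 8, 9, 12, 16, 18, 24, 27, 36, 48, 54, 72, 108, 144, 216, 432.
Compute 201^d (mod 481) for the divisors d until we hit 1:
201^1 ≡ 201 (mod 481)
201^2 ≡ 478 (mod 481)
201^3 ≡ 359 (mod 481)
201^4 ≡ 9 (mod 481)
201^6 ≡ 454 (mod 481)
201^8 ≡ 81 (mod 481)
201^9 ≡ 408 (mod 481)
201^12 ≡ 248 (mod 481)
201^16 ≡ 308 (mod 481)
201^18 ≡ 38 (mod 481)
201^24 ≡ 417 (mod 481)
201^27 ≡ 112 (mod 481)
201^36 ≡ 1 (mod 481) ✓
The smallest such exponent is 36, so the order of 201 is 36.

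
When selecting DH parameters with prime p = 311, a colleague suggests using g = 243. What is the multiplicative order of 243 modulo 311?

31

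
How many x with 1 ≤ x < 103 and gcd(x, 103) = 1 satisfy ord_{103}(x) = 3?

2

φ(103) = 103 − 1 = 102 = 2 · 3 · 17.
In a cyclic group of order 102, there are φ(d) elements of order d for each divisor d of 102, and zero for non-divisors.
3 | 102, and φ(3) = 3 − 1 = 2.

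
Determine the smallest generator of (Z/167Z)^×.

φ(167) = 167 − 1 = 166 = 2 · 83.
g is a primitive root iff g^(166/q) ≢ 1 (mod 167) for each prime q ∈ {2, 83}.
g = 2: 2^83 ≡ 1 — hits 1, so not a primitive root.
g = 3: 3^83 ≡ 1 — hits 1, so not a primitive root.
g = 4: 4^83 ≡ 1 — hits 1, so not a primitive root.
g = 5: 5^83 ≡ 166; 5^2 ≡ 25 — none is 1, so 5 is a primitive root.
So 5 is the smallest generator of (Z/167Z)^×.

5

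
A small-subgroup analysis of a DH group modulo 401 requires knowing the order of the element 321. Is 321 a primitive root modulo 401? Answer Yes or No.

φ(401) = 401 − 1 = 400 = 2^4 · 5^2.
321 is a primitive root mod 401 iff 321^(φ(401)/q) ≢ 1 for every prime q | φ(401), i.e. q ∈ {2, 5}.
321^200 ≡ 1 (mod 401)  [q = 2: ≡ 1 ✗]
321^80 ≡ 372 (mod 401)  [q = 5: ≢ 1 ✓]
The check at q = 2 fails, so 321 generates a proper subgroup.

No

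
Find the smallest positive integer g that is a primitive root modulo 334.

φ(334) = φ(2)·φ(167) = 1·166 = 166 = 2 · 83.
g is a primitive root iff g^(166/q) ≢ 1 (mod 334) for each prime q ∈ {2, 83}.
g = 2: gcd(2, 334) = 2 > 1, not a unit — skip.
g = 3: 3^83 ≡ 1 — hits 1, so not a primitive root.
g = 4: gcd(4, 334) = 2 > 1, not a unit — skip.
g = 5: 5^83 ≡ 333; 5^2 ≡ 25 — none is 1, so 5 is a primitive root.
Hence the least primitive root of 334 is 5.

5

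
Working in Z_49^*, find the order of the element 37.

21

ord(37) | φ(49) = φ(7^2) = 7·(7−1) = 42 = 2 · 3 · 7.
Divisors of 42: 1, 2, 3, 6, 7, 14, 21, 42.
Compute 37^d (mod 49) for the divisors d until we hit 1:
37^1 ≡ 37 (mod 49)
37^2 ≡ 46 (mod 49)
37^3 ≡ 36 (mod 49)
37^6 ≡ 22 (mod 49)
37^7 ≡ 30 (mod 49)
37^14 ≡ 18 (mod 49)
37^21 ≡ 1 (mod 49) ✓
Hence ord(37) = 21.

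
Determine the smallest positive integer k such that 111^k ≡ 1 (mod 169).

156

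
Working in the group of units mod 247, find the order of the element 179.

6

Since 179 ∈ (Z/247Z)^×, its order divides φ(247) = φ(13·19) = (13−1)·(19−1) = 12·18 = 216 = 2^3 · 3^3.
Divisors of 216: 1, 2, 3, 4, 6, 8, 9, 12, 18, 24, 27, 36, 54, 72, 108, 216.
Test each divisor d:
179^1 ≡ 179
179^2 ≡ 178
179^3 ≡ 246
179^4 ≡ 68
179^6 ≡ 1
Hence ord(179) = 6.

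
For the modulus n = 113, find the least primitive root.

3

φ(113) = 113 − 1 = 112 = 2^4 · 7.
g is a primitive root iff g^(112/q) ≢ 1 (mod 113) for each prime q ∈ {2, 7}.
g = 2: 2^56 ≡ 1 — hits 1, so not a primitive root.
g = 3: 3^56 ≡ 112; 3^16 ≡ 49 — none is 1, so 3 is a primitive root.
The smallest primitive root modulo 113 is 3.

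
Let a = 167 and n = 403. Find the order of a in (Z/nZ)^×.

60

The order of 167 must divide φ(403) = φ(13·31) = (13−1)·(31−1) = 12·30 = 360 = 2^3 · 3^2 · 5.
Divisors of 360: 1, 2, 3, 4, 5, 6, 8, 9, 10, 12, 15, 18, 20, 24, 30, 36, 40, 45, 60, 72, 90, 120, 180, 360.
Test each divisor d:
167^1 ≡ 167
167^2 ≡ 82
167^3 ≡ 395
167^4 ≡ 276
167^5 ≡ 150
167^6 ≡ 64
167^8 ≡ 9
167^9 ≡ 294
167^10 ≡ 335
167^12 ≡ 66
167^15 ≡ 278
167^18 ≡ 194
167^20 ≡ 191
167^24 ≡ 326
167^30 ≡ 311
167^36 ≡ 157
167^40 ≡ 211
167^45 ≡ 216
167^60 ≡ 1
Therefore the multiplicative order of 167 modulo 403 is 60.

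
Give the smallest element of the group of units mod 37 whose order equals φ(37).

2

φ(37) = 37 − 1 = 36 = 2^2 · 3^2.
Test candidates g = 2, 3, … against the prime factors q ∈ {2, 3} of φ(37): g is a generator iff g^(36/q) ≢ 1 for every such q.
g = 2: 2^18 ≡ 36; 2^12 ≡ 26 — none is 1, so 2 is a primitive root.
The smallest primitive root modulo 37 is 2.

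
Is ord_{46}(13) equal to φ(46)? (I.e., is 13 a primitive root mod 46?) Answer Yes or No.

No

φ(46) = φ(2)·φ(23) = 1·22 = 22 = 2 · 11.
Test 13^(22/q) mod 46 for each prime factor q of 22:
13^11 ≡ 1 (mod 46)  [q = 2: ≡ 1 ✗]
13^2 ≡ 31 (mod 46)  [q = 11: ≢ 1 ✓]
The check at q = 2 fails, so 13 generates a proper subgroup.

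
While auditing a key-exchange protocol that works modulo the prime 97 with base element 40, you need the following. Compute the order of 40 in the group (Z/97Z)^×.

ord(40) | φ(97) = 97 − 1 = 96 = 2^5 · 3.
Divisors of 96: 1, 2, 3, 4, 6, 8, 12, 16, 24, 32, 48, 96.
Check 40^d mod 97 for each divisor in increasing order:
40^1 ≡ 40
40^2 ≡ 48
40^3 ≡ 77
40^4 ≡ 73
40^6 ≡ 12
40^8 ≡ 91
40^12 ≡ 47
40^16 ≡ 36
40^24 ≡ 75
40^32 ≡ 35
40^48 ≡ 96
40^96 ≡ 1
So ord_97(40) = 96.

96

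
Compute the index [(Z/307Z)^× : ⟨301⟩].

3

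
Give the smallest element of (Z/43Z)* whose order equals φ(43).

3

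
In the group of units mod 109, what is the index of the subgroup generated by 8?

9

Since 8 ∈ (Z/109Z)^×, its order divides φ(109) = 109 − 1 = 108 = 2^2 · 3^3.
Divisors of 108: 1, 2, 3, 4, 6, 9, 12, 18, 27, 36, 54, 108.
Check 8^d mod 109 for each divisor in increasing order:
8^1 ≡ 8 (mod 109)
8^2 ≡ 64 (mod 109)
8^3 ≡ 76 (mod 109)
8^4 ≡ 63 (mod 109)
8^6 ≡ 108 (mod 109)
8^9 ≡ 33 (mod 109)
8^12 ≡ 1 (mod 109) ✓
Thus |⟨8⟩| = ord(8) = 12.
[(Z/109Z)^× : ⟨8⟩] = 108/12 = 9.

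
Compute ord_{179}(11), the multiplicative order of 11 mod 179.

Since 11 ∈ (Z/179Z)^×, its order divides φ(179) = 179 − 1 = 178 = 2 · 89.
Divisors of 178: 1, 2, 89, 178.
Test each divisor d:
11^1 ≡ 11
11^2 ≡ 121
11^89 ≡ 178
11^178 ≡ 1
The smallest such exponent is 178, so the order of 11 is 178.

178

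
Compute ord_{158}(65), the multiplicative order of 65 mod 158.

13

Since 65 ∈ (Z/158Z)^×, its order divides φ(158) = φ(2)·φ(79) = 1·78 = 78 = 2 · 3 · 13.
Divisors of 78: 1, 2, 3, 6, 13, 26, 39, 78.
Check 65^d mod 158 for each divisor in increasing order:
65^1 ≡ 65 (mod 158)
65^2 ≡ 117 (mod 158)
65^3 ≡ 21 (mod 158)
65^6 ≡ 125 (mod 158)
65^13 ≡ 1 (mod 158) ✓
Therefore the multiplicative order of 65 modulo 158 is 13.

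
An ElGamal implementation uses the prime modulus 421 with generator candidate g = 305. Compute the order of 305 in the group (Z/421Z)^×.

420

Since 305 ∈ (Z/421Z)^×, its order divides φ(421) = 421 − 1 = 420 = 2^2 · 3 · 5 · 7.
Divisors of 420: 1, 2, 3, 4, 5, 6, 7, 10, 12, 14, 15, 20, 21, 28, 30, 35, 42, 60, 70, 84, 105, 140, 210, 420.
Test each divisor d:
305^1 ≡ 305 (mod 421)
305^2 ≡ 405 (mod 421)
305^3 ≡ 172 (mod 421)
305^4 ≡ 256 (mod 421)
305^5 ≡ 195 (mod 421)
305^6 ≡ 114 (mod 421)
305^7 ≡ 248 (mod 421)
305^10 ≡ 135 (mod 421)
305^12 ≡ 366 (mod 421)
305^14 ≡ 38 (mod 421)
305^15 ≡ 223 (mod 421)
305^20 ≡ 122 (mod 421)
305^21 ≡ 162 (mod 421)
305^28 ≡ 181 (mod 421)
305^30 ≡ 51 (mod 421)
305^35 ≡ 262 (mod 421)
305^42 ≡ 142 (mod 421)
305^60 ≡ 75 (mod 421)
305^70 ≡ 21 (mod 421)
305^84 ≡ 377 (mod 421)
305^105 ≡ 29 (mod 421)
305^140 ≡ 20 (mod 421)
305^210 ≡ 420 (mod 421)
305^420 ≡ 1 (mod 421) ✓
The smallest such exponent is 420, so the order of 305 is 420.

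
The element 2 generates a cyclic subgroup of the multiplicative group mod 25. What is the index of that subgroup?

1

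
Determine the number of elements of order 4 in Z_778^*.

φ(778) = φ(2)·φ(389) = 1·388 = 388 = 2^2 · 97.
(Z/778Z)^× is cyclic (|G| = 388); a cyclic group of order m has exactly φ(d) elements of each order d | m, and none otherwise.
4 = 2^2 divides 388, and φ(4) = 2.

2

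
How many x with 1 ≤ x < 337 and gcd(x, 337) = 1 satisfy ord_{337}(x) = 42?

12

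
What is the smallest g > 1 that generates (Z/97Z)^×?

5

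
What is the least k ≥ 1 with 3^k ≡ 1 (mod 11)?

5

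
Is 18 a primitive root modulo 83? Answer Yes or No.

Yes

φ(83) = 83 − 1 = 82 = 2 · 41.
An element g generates (Z/83Z)^× iff g^(82/q) ≢ 1 (mod 83) for each prime q ∈ {2, 41}.
18^41 ≡ 82 (mod 83)  [q = 2: ≢ 1 ✓]
18^2 ≡ 75 (mod 83)  [q = 41: ≢ 1 ✓]
None equal 1, so ord_83(18) = 82: 18 is a primitive root.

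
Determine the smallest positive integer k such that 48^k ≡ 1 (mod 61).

6

By Lagrange's theorem, ord_61(48) divides φ(61) = 61 − 1 = 60 = 2^2 · 3 · 5.
Divisors of 60: 1, 2, 3, 4, 5, 6, 10, 12, 15, 20, 30, 60.
Compute 48^d (mod 61) for the divisors d until we hit 1:
48^1 ≡ 48 (mod 61)
48^2 ≡ 47 (mod 61)
48^3 ≡ 60 (mod 61)
48^4 ≡ 13 (mod 61)
48^5 ≡ 14 (mod 61)
48^6 ≡ 1 (mod 61) ✓
So ord_61(48) = 6.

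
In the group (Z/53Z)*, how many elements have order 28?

φ(53) = 53 − 1 = 52 = 2^2 · 13.
(Z/53Z)^× is cyclic (|G| = 52); a cyclic group of order m has exactly φ(d) elements of each order d | m, and none otherwise.
28 does not divide 52, so no element of (Z/53Z)^× has order 28.

0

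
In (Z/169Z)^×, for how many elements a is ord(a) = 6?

2

φ(169) = φ(13^2) = 13·(13−1) = 156 = 2^2 · 3 · 13.
Since (Z/169Z)^× is cyclic of order 156, the number of elements of order d is φ(d) when d | 156 and 0 otherwise.
6 = 2 · 3 divides 156, and φ(6) = 2.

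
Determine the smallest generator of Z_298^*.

3

φ(298) = φ(2)·φ(149) = 1·148 = 148 = 2^2 · 37.
Test candidates g = 2, 3, … against the prime factors q ∈ {2, 37} of φ(298): g is a generator iff g^(148/q) ≢ 1 for every such q.
g = 2: gcd(2, 298) = 2 > 1, not a unit — skip.
g = 3: 3^74 ≡ 297; 3^4 ≡ 81 — none is 1, so 3 is a primitive root.
Hence the least primitive root of 298 is 3.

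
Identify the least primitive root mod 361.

2

φ(361) = φ(19^2) = 19·(19−1) = 342 = 2 · 3^2 · 19.
Test candidates g = 2, 3, … against the prime factors q ∈ {2, 3, 19} of φ(361): g is a generator iff g^(342/q) ≢ 1 for every such q.
g = 2: 2^171 ≡ 360; 2^114 ≡ 292; 2^18 ≡ 58 — none is 1, so 2 is a primitive root.
So 2 is the smallest generator of (Z/361Z)^×.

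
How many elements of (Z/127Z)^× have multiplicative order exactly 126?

36

φ(127) = 127 − 1 = 126 = 2 · 3^2 · 7.
Since (Z/127Z)^× is cyclic of order 126, the number of elements of order d is φ(d) when d | 126 and 0 otherwise.
126 = 2 · 3^2 · 7 divides 126, and φ(126) = 36.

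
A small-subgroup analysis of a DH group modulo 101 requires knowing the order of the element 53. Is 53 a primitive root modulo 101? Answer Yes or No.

Yes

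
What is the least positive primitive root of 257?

3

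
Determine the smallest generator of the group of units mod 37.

φ(37) = 37 − 1 = 36 = 2^2 · 3^2.
g is a primitive root iff g^(36/q) ≢ 1 (mod 37) for each prime q ∈ {2, 3}.
g = 2: 2^18 ≡ 36; 2^12 ≡ 26 — none is 1, so 2 is a primitive root.
So 2 is the smallest generator of (Z/37Z)^×.

2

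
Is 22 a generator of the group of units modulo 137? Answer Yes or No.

No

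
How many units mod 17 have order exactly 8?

4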